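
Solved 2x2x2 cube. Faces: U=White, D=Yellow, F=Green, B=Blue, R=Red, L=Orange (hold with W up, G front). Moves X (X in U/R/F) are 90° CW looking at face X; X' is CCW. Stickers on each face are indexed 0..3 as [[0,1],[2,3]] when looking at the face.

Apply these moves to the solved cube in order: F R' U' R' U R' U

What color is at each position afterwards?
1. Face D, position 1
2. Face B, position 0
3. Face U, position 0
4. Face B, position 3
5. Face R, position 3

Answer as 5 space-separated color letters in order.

After move 1 (F): F=GGGG U=WWOO R=WRWR D=RRYY L=OYOY
After move 2 (R'): R=RRWW U=WBOB F=GWGO D=RGYG B=YBRB
After move 3 (U'): U=BBWO F=OYGO R=GWWW B=RRRB L=YBOY
After move 4 (R'): R=WWGW U=BRWR F=OBGO D=RYYO B=GRGB
After move 5 (U): U=WBRR F=WWGO R=GRGW B=YBGB L=OBOY
After move 6 (R'): R=RWGG U=WGRY F=WBGR D=RWYO B=OBYB
After move 7 (U): U=RWYG F=RWGR R=OBGG B=OBYB L=WBOY
Query 1: D[1] = W
Query 2: B[0] = O
Query 3: U[0] = R
Query 4: B[3] = B
Query 5: R[3] = G

Answer: W O R B G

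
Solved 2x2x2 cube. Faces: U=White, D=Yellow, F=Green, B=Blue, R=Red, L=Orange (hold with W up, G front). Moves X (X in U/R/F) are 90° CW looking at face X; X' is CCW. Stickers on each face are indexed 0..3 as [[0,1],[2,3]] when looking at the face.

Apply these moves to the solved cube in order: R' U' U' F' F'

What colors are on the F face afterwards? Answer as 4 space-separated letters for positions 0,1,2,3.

After move 1 (R'): R=RRRR U=WBWB F=GWGW D=YGYG B=YBYB
After move 2 (U'): U=BBWW F=OOGW R=GWRR B=RRYB L=YBOO
After move 3 (U'): U=BWBW F=YBGW R=OORR B=GWYB L=RROO
After move 4 (F'): F=BWYG U=BWOR R=GOYR D=ROYG L=RWOB
After move 5 (F'): F=WGBY U=BWGY R=OORR D=WBYG L=RROO
Query: F face = WGBY

Answer: W G B Y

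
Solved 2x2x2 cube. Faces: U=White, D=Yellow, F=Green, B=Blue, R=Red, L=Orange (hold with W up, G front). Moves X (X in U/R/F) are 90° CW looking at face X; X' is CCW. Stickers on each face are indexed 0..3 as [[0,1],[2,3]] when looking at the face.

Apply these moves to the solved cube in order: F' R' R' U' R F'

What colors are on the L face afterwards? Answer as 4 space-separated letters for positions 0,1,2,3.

Answer: G B O W

Derivation:
After move 1 (F'): F=GGGG U=WWRR R=YRYR D=OOYY L=OWOW
After move 2 (R'): R=RRYY U=WBRB F=GWGR D=OGYG B=YBOB
After move 3 (R'): R=RYRY U=WORY F=GBGB D=OWYR B=GBGB
After move 4 (U'): U=OYWR F=OWGB R=GBRY B=RYGB L=GBOW
After move 5 (R): R=RGYB U=OWWB F=OWGR D=OGYR B=RYYB
After move 6 (F'): F=WROG U=OWRY R=GGOB D=BWYR L=GBOW
Query: L face = GBOW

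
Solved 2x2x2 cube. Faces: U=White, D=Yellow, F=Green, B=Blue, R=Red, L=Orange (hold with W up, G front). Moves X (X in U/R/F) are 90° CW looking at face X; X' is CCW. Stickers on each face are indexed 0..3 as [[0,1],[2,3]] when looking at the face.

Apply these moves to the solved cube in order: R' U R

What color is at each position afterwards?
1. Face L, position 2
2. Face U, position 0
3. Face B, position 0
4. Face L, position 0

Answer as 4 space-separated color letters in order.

After move 1 (R'): R=RRRR U=WBWB F=GWGW D=YGYG B=YBYB
After move 2 (U): U=WWBB F=RRGW R=YBRR B=OOYB L=GWOO
After move 3 (R): R=RYRB U=WRBW F=RGGG D=YYYO B=BOWB
Query 1: L[2] = O
Query 2: U[0] = W
Query 3: B[0] = B
Query 4: L[0] = G

Answer: O W B G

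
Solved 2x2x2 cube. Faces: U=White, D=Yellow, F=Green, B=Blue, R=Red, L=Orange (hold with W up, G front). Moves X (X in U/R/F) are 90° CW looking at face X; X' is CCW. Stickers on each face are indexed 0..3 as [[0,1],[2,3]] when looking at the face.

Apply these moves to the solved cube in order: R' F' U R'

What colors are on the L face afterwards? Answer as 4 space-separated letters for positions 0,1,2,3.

Answer: W W O W

Derivation:
After move 1 (R'): R=RRRR U=WBWB F=GWGW D=YGYG B=YBYB
After move 2 (F'): F=WWGG U=WBRR R=GRYR D=OOYG L=OBOW
After move 3 (U): U=RWRB F=GRGG R=YBYR B=OBYB L=WWOW
After move 4 (R'): R=BRYY U=RYRO F=GWGB D=ORYG B=GBOB
Query: L face = WWOW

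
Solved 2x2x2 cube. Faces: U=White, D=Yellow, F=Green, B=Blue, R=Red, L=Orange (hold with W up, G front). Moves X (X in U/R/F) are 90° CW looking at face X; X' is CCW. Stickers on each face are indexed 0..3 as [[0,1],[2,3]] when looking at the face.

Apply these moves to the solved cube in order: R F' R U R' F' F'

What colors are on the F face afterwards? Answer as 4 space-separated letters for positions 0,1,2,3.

After move 1 (R): R=RRRR U=WGWG F=GYGY D=YBYB B=WBWB
After move 2 (F'): F=YYGG U=WGRR R=BRYR D=OOYB L=OGOW
After move 3 (R): R=YBRR U=WYRG F=YOGB D=OWYW B=RBGB
After move 4 (U): U=RWGY F=YBGB R=RBRR B=OGGB L=YOOW
After move 5 (R'): R=BRRR U=RGGO F=YWGY D=OBYB B=WGWB
After move 6 (F'): F=WYYG U=RGBR R=BROR D=OWYB L=YOOG
After move 7 (F'): F=YGWY U=RGBO R=WROR D=OGYB L=YROB
Query: F face = YGWY

Answer: Y G W Y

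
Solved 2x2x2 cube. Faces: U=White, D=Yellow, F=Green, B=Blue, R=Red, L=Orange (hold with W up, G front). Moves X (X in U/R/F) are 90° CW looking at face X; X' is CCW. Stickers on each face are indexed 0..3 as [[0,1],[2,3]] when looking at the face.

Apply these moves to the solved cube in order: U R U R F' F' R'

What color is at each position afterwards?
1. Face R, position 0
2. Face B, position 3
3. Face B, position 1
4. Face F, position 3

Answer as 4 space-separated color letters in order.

After move 1 (U): U=WWWW F=RRGG R=BBRR B=OOBB L=GGOO
After move 2 (R): R=RBRB U=WRWG F=RYGY D=YBYO B=WOWB
After move 3 (U): U=WWGR F=RBGY R=WORB B=GGWB L=RYOO
After move 4 (R): R=RWBO U=WBGY F=RBGO D=YWYG B=RGWB
After move 5 (F'): F=BORG U=WBRB R=WWYO D=YOYG L=RYOG
After move 6 (F'): F=OGBR U=WBWY R=OWYO D=YGYG L=RBOR
After move 7 (R'): R=WOOY U=WWWR F=OBBY D=YGYR B=GGGB
Query 1: R[0] = W
Query 2: B[3] = B
Query 3: B[1] = G
Query 4: F[3] = Y

Answer: W B G Y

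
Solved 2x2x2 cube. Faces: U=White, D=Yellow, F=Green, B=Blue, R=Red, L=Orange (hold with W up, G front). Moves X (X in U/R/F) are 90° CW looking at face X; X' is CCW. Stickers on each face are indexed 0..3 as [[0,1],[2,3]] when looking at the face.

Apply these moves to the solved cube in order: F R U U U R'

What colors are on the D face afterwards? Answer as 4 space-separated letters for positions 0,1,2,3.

After move 1 (F): F=GGGG U=WWOO R=WRWR D=RRYY L=OYOY
After move 2 (R): R=WWRR U=WGOG F=GRGY D=RBYB B=OBWB
After move 3 (U): U=OWGG F=WWGY R=OBRR B=OYWB L=GROY
After move 4 (U): U=GOGW F=OBGY R=OYRR B=GRWB L=WWOY
After move 5 (U): U=GGWO F=OYGY R=GRRR B=WWWB L=OBOY
After move 6 (R'): R=RRGR U=GWWW F=OGGO D=RYYY B=BWBB
Query: D face = RYYY

Answer: R Y Y Y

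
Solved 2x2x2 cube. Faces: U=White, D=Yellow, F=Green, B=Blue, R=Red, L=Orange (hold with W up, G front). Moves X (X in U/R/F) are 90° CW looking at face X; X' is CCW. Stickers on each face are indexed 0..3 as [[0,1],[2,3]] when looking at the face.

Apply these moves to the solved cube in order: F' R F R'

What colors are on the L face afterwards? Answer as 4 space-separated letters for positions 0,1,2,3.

After move 1 (F'): F=GGGG U=WWRR R=YRYR D=OOYY L=OWOW
After move 2 (R): R=YYRR U=WGRG F=GOGY D=OBYB B=RBWB
After move 3 (F): F=GGYO U=WGWW R=RYGR D=RYYB L=OOOB
After move 4 (R'): R=YRRG U=WWWR F=GGYW D=RGYO B=BBYB
Query: L face = OOOB

Answer: O O O B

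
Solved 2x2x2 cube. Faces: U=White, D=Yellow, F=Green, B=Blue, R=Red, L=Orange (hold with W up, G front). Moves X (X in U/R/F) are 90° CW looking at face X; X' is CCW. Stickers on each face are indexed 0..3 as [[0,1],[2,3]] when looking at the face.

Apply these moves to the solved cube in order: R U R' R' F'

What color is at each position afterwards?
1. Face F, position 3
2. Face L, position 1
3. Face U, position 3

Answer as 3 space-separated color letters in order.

After move 1 (R): R=RRRR U=WGWG F=GYGY D=YBYB B=WBWB
After move 2 (U): U=WWGG F=RRGY R=WBRR B=OOWB L=GYOO
After move 3 (R'): R=BRWR U=WWGO F=RWGG D=YRYY B=BOBB
After move 4 (R'): R=RRBW U=WBGB F=RWGO D=YWYG B=YORB
After move 5 (F'): F=WORG U=WBRB R=WRYW D=YOYG L=GBOG
Query 1: F[3] = G
Query 2: L[1] = B
Query 3: U[3] = B

Answer: G B B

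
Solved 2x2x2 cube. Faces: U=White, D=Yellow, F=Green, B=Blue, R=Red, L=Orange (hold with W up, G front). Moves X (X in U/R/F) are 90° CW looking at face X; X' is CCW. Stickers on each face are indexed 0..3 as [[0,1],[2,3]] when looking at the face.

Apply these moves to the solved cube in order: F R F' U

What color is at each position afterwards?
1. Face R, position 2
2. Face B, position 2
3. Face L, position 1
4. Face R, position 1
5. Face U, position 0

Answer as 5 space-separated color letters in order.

After move 1 (F): F=GGGG U=WWOO R=WRWR D=RRYY L=OYOY
After move 2 (R): R=WWRR U=WGOG F=GRGY D=RBYB B=OBWB
After move 3 (F'): F=RYGG U=WGWR R=BWRR D=YYYB L=OGOO
After move 4 (U): U=WWRG F=BWGG R=OBRR B=OGWB L=RYOO
Query 1: R[2] = R
Query 2: B[2] = W
Query 3: L[1] = Y
Query 4: R[1] = B
Query 5: U[0] = W

Answer: R W Y B W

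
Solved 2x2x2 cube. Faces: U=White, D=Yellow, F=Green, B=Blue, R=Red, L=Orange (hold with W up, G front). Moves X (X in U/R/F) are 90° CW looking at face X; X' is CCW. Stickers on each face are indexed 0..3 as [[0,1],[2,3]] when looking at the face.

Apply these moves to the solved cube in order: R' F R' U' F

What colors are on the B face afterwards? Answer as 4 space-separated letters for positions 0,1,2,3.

Answer: R R R B

Derivation:
After move 1 (R'): R=RRRR U=WBWB F=GWGW D=YGYG B=YBYB
After move 2 (F): F=GGWW U=WBOO R=WRBR D=RRYG L=OYOG
After move 3 (R'): R=RRWB U=WYOY F=GBWO D=RGYW B=GBRB
After move 4 (U'): U=YYWO F=OYWO R=GBWB B=RRRB L=GBOG
After move 5 (F): F=WOOY U=YYGB R=WBOB D=WGYW L=GROG
Query: B face = RRRB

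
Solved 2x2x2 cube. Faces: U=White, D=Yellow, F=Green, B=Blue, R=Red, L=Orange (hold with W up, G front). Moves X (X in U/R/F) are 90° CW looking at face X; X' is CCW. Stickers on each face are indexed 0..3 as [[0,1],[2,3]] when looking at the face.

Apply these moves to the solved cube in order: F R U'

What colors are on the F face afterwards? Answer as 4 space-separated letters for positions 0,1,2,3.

Answer: O Y G Y

Derivation:
After move 1 (F): F=GGGG U=WWOO R=WRWR D=RRYY L=OYOY
After move 2 (R): R=WWRR U=WGOG F=GRGY D=RBYB B=OBWB
After move 3 (U'): U=GGWO F=OYGY R=GRRR B=WWWB L=OBOY
Query: F face = OYGY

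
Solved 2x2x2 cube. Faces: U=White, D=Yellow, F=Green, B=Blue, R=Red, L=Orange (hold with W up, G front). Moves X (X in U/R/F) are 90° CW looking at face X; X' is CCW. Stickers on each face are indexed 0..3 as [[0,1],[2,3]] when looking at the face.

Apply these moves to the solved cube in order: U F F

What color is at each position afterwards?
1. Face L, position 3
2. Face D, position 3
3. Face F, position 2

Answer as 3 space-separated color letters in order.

Answer: B Y R

Derivation:
After move 1 (U): U=WWWW F=RRGG R=BBRR B=OOBB L=GGOO
After move 2 (F): F=GRGR U=WWOG R=WBWR D=RBYY L=GYOY
After move 3 (F): F=GGRR U=WWYY R=OBGR D=WWYY L=GROB
Query 1: L[3] = B
Query 2: D[3] = Y
Query 3: F[2] = R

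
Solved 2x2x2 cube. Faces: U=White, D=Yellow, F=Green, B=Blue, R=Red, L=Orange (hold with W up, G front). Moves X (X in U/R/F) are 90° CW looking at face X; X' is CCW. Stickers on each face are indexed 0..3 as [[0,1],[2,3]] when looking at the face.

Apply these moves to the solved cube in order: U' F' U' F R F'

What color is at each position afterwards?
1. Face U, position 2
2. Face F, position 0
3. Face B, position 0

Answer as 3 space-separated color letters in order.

After move 1 (U'): U=WWWW F=OOGG R=GGRR B=RRBB L=BBOO
After move 2 (F'): F=OGOG U=WWGR R=YGYR D=BOYY L=BWOW
After move 3 (U'): U=WRWG F=BWOG R=OGYR B=YGBB L=RROW
After move 4 (F): F=OBGW U=WRWR R=WGGR D=YOYY L=RBOO
After move 5 (R): R=GWRG U=WBWW F=OOGY D=YBYY B=RGRB
After move 6 (F'): F=OYOG U=WBGR R=BWYG D=BOYY L=RWOW
Query 1: U[2] = G
Query 2: F[0] = O
Query 3: B[0] = R

Answer: G O R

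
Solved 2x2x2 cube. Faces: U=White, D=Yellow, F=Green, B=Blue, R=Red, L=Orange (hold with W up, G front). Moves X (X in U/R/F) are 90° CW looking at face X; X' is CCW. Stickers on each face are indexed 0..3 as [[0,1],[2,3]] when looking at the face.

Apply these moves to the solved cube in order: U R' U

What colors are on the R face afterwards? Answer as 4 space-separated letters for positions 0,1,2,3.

Answer: Y O B R

Derivation:
After move 1 (U): U=WWWW F=RRGG R=BBRR B=OOBB L=GGOO
After move 2 (R'): R=BRBR U=WBWO F=RWGW D=YRYG B=YOYB
After move 3 (U): U=WWOB F=BRGW R=YOBR B=GGYB L=RWOO
Query: R face = YOBR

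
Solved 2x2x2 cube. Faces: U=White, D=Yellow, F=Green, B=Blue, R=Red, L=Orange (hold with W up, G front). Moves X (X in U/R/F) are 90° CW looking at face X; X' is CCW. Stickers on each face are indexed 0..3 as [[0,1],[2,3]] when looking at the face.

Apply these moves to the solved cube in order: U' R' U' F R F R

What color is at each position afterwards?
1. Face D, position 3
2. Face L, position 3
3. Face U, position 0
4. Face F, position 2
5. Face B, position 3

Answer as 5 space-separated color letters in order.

After move 1 (U'): U=WWWW F=OOGG R=GGRR B=RRBB L=BBOO
After move 2 (R'): R=GRGR U=WBWR F=OWGW D=YOYG B=YRYB
After move 3 (U'): U=BRWW F=BBGW R=OWGR B=GRYB L=YROO
After move 4 (F): F=GBWB U=BROR R=WWWR D=GOYG L=YYOO
After move 5 (R): R=WWRW U=BBOB F=GOWG D=GYYG B=RRRB
After move 6 (F): F=WGGO U=BBOY R=OWBW D=RWYG L=YGOY
After move 7 (R): R=BOWW U=BGOO F=WWGG D=RRYR B=YRBB
Query 1: D[3] = R
Query 2: L[3] = Y
Query 3: U[0] = B
Query 4: F[2] = G
Query 5: B[3] = B

Answer: R Y B G B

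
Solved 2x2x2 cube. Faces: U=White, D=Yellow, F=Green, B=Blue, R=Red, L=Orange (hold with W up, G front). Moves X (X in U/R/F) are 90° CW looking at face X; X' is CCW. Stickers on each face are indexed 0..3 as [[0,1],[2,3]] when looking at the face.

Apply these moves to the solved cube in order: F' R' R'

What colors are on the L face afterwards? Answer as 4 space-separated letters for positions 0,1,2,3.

Answer: O W O W

Derivation:
After move 1 (F'): F=GGGG U=WWRR R=YRYR D=OOYY L=OWOW
After move 2 (R'): R=RRYY U=WBRB F=GWGR D=OGYG B=YBOB
After move 3 (R'): R=RYRY U=WORY F=GBGB D=OWYR B=GBGB
Query: L face = OWOW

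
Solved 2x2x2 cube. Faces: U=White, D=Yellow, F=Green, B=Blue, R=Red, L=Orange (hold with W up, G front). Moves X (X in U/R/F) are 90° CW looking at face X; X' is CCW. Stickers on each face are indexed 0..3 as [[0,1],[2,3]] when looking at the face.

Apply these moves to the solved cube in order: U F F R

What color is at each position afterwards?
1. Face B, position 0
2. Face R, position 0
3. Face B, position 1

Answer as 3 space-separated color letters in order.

After move 1 (U): U=WWWW F=RRGG R=BBRR B=OOBB L=GGOO
After move 2 (F): F=GRGR U=WWOG R=WBWR D=RBYY L=GYOY
After move 3 (F): F=GGRR U=WWYY R=OBGR D=WWYY L=GROB
After move 4 (R): R=GORB U=WGYR F=GWRY D=WBYO B=YOWB
Query 1: B[0] = Y
Query 2: R[0] = G
Query 3: B[1] = O

Answer: Y G O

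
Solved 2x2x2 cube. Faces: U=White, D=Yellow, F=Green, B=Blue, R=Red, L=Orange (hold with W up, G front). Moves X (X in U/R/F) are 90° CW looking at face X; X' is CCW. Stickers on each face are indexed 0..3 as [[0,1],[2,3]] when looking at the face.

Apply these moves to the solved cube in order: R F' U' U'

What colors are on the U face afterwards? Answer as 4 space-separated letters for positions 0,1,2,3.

After move 1 (R): R=RRRR U=WGWG F=GYGY D=YBYB B=WBWB
After move 2 (F'): F=YYGG U=WGRR R=BRYR D=OOYB L=OGOW
After move 3 (U'): U=GRWR F=OGGG R=YYYR B=BRWB L=WBOW
After move 4 (U'): U=RRGW F=WBGG R=OGYR B=YYWB L=BROW
Query: U face = RRGW

Answer: R R G W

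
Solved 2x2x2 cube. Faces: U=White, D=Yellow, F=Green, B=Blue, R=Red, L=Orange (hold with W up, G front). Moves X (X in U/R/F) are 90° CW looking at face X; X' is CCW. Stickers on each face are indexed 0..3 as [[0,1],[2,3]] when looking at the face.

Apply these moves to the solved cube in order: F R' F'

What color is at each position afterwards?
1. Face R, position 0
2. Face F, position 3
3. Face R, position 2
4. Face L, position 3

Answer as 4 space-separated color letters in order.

Answer: G G R O

Derivation:
After move 1 (F): F=GGGG U=WWOO R=WRWR D=RRYY L=OYOY
After move 2 (R'): R=RRWW U=WBOB F=GWGO D=RGYG B=YBRB
After move 3 (F'): F=WOGG U=WBRW R=GRRW D=YYYG L=OBOO
Query 1: R[0] = G
Query 2: F[3] = G
Query 3: R[2] = R
Query 4: L[3] = O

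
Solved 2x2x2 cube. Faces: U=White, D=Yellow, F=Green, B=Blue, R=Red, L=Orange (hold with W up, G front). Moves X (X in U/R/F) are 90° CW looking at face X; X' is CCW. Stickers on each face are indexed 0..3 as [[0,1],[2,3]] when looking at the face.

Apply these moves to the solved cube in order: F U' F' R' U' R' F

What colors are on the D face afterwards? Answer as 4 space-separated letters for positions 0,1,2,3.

Answer: Y O Y W

Derivation:
After move 1 (F): F=GGGG U=WWOO R=WRWR D=RRYY L=OYOY
After move 2 (U'): U=WOWO F=OYGG R=GGWR B=WRBB L=BBOY
After move 3 (F'): F=YGOG U=WOGW R=RGRR D=BYYY L=BOOW
After move 4 (R'): R=GRRR U=WBGW F=YOOW D=BGYG B=YRYB
After move 5 (U'): U=BWWG F=BOOW R=YORR B=GRYB L=YROW
After move 6 (R'): R=ORYR U=BYWG F=BWOG D=BOYW B=GRGB
After move 7 (F): F=OBGW U=BYWR R=WRGR D=YOYW L=YBOO
Query: D face = YOYW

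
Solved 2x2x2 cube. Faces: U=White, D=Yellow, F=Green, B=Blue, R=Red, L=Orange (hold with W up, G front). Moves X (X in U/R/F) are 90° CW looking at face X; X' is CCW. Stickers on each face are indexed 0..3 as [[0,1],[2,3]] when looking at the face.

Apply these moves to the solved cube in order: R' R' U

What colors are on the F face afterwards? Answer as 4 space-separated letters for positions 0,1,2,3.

After move 1 (R'): R=RRRR U=WBWB F=GWGW D=YGYG B=YBYB
After move 2 (R'): R=RRRR U=WYWY F=GBGB D=YWYW B=GBGB
After move 3 (U): U=WWYY F=RRGB R=GBRR B=OOGB L=GBOO
Query: F face = RRGB

Answer: R R G B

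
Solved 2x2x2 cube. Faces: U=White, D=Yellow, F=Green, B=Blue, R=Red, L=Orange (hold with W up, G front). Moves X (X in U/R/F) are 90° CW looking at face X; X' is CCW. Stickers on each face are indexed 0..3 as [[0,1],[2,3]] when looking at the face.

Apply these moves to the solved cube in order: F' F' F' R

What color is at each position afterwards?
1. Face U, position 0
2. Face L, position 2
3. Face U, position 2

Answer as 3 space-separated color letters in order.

After move 1 (F'): F=GGGG U=WWRR R=YRYR D=OOYY L=OWOW
After move 2 (F'): F=GGGG U=WWYY R=OROR D=WWYY L=OROR
After move 3 (F'): F=GGGG U=WWOO R=WRWR D=RRYY L=OYOY
After move 4 (R): R=WWRR U=WGOG F=GRGY D=RBYB B=OBWB
Query 1: U[0] = W
Query 2: L[2] = O
Query 3: U[2] = O

Answer: W O O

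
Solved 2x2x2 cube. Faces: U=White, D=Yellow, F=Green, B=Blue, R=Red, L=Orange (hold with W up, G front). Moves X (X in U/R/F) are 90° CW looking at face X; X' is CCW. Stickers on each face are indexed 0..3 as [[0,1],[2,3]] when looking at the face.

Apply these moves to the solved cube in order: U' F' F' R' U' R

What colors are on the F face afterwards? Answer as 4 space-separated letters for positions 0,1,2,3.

Answer: B G O O

Derivation:
After move 1 (U'): U=WWWW F=OOGG R=GGRR B=RRBB L=BBOO
After move 2 (F'): F=OGOG U=WWGR R=YGYR D=BOYY L=BWOW
After move 3 (F'): F=GGOO U=WWYY R=OGBR D=WWYY L=BROG
After move 4 (R'): R=GROB U=WBYR F=GWOY D=WGYO B=YRWB
After move 5 (U'): U=BRWY F=BROY R=GWOB B=GRWB L=YROG
After move 6 (R): R=OGBW U=BRWY F=BGOO D=WWYG B=YRRB
Query: F face = BGOO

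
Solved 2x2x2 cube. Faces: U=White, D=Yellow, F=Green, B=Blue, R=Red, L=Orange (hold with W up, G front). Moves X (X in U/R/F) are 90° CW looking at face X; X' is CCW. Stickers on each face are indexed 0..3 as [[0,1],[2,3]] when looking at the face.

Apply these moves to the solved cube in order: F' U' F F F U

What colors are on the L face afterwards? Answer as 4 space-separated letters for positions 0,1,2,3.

After move 1 (F'): F=GGGG U=WWRR R=YRYR D=OOYY L=OWOW
After move 2 (U'): U=WRWR F=OWGG R=GGYR B=YRBB L=BBOW
After move 3 (F): F=GOGW U=WRWB R=WGRR D=YGYY L=BOOO
After move 4 (F): F=GGWO U=WROO R=WGBR D=RWYY L=BYOG
After move 5 (F): F=WGOG U=WRGY R=OGOR D=BWYY L=BROW
After move 6 (U): U=GWYR F=OGOG R=YROR B=BRBB L=WGOW
Query: L face = WGOW

Answer: W G O W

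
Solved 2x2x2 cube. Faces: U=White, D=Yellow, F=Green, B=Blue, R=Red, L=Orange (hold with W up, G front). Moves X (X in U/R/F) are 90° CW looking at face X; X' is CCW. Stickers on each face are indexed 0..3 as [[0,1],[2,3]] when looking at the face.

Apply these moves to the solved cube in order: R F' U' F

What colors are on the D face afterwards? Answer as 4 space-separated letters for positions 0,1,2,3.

Answer: Y Y Y B

Derivation:
After move 1 (R): R=RRRR U=WGWG F=GYGY D=YBYB B=WBWB
After move 2 (F'): F=YYGG U=WGRR R=BRYR D=OOYB L=OGOW
After move 3 (U'): U=GRWR F=OGGG R=YYYR B=BRWB L=WBOW
After move 4 (F): F=GOGG U=GRWB R=WYRR D=YYYB L=WOOO
Query: D face = YYYB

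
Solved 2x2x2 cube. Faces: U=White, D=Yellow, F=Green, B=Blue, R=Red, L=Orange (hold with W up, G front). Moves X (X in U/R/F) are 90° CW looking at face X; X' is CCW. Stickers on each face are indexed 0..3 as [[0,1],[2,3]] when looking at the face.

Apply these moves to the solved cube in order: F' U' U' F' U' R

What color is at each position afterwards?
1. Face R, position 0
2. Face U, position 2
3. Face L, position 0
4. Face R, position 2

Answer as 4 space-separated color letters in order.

Answer: O R G R

Derivation:
After move 1 (F'): F=GGGG U=WWRR R=YRYR D=OOYY L=OWOW
After move 2 (U'): U=WRWR F=OWGG R=GGYR B=YRBB L=BBOW
After move 3 (U'): U=RRWW F=BBGG R=OWYR B=GGBB L=YROW
After move 4 (F'): F=BGBG U=RROY R=OWOR D=RWYY L=YWOW
After move 5 (U'): U=RYRO F=YWBG R=BGOR B=OWBB L=GGOW
After move 6 (R): R=OBRG U=RWRG F=YWBY D=RBYO B=OWYB
Query 1: R[0] = O
Query 2: U[2] = R
Query 3: L[0] = G
Query 4: R[2] = R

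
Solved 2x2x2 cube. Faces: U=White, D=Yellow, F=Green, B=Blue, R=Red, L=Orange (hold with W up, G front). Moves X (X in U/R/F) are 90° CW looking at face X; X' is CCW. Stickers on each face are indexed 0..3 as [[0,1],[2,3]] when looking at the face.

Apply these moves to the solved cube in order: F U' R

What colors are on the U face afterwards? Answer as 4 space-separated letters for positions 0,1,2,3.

Answer: W Y W G

Derivation:
After move 1 (F): F=GGGG U=WWOO R=WRWR D=RRYY L=OYOY
After move 2 (U'): U=WOWO F=OYGG R=GGWR B=WRBB L=BBOY
After move 3 (R): R=WGRG U=WYWG F=ORGY D=RBYW B=OROB
Query: U face = WYWG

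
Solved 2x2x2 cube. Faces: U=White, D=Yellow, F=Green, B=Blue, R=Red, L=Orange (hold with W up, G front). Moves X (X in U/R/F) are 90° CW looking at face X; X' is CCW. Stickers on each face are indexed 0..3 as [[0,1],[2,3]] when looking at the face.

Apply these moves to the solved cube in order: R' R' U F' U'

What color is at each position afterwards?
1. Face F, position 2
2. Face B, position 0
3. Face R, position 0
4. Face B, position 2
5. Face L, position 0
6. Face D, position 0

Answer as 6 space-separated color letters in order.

After move 1 (R'): R=RRRR U=WBWB F=GWGW D=YGYG B=YBYB
After move 2 (R'): R=RRRR U=WYWY F=GBGB D=YWYW B=GBGB
After move 3 (U): U=WWYY F=RRGB R=GBRR B=OOGB L=GBOO
After move 4 (F'): F=RBRG U=WWGR R=WBYR D=BOYW L=GYOY
After move 5 (U'): U=WRWG F=GYRG R=RBYR B=WBGB L=OOOY
Query 1: F[2] = R
Query 2: B[0] = W
Query 3: R[0] = R
Query 4: B[2] = G
Query 5: L[0] = O
Query 6: D[0] = B

Answer: R W R G O B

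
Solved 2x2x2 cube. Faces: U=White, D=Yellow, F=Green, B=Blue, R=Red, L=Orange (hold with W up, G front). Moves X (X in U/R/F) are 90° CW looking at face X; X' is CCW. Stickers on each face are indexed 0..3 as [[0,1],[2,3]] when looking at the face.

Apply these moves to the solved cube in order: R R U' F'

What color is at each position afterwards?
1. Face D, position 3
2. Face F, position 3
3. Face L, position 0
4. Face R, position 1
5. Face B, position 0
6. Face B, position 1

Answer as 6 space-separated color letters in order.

Answer: W G G B R R

Derivation:
After move 1 (R): R=RRRR U=WGWG F=GYGY D=YBYB B=WBWB
After move 2 (R): R=RRRR U=WYWY F=GBGB D=YWYW B=GBGB
After move 3 (U'): U=YYWW F=OOGB R=GBRR B=RRGB L=GBOO
After move 4 (F'): F=OBOG U=YYGR R=WBYR D=BOYW L=GWOW
Query 1: D[3] = W
Query 2: F[3] = G
Query 3: L[0] = G
Query 4: R[1] = B
Query 5: B[0] = R
Query 6: B[1] = R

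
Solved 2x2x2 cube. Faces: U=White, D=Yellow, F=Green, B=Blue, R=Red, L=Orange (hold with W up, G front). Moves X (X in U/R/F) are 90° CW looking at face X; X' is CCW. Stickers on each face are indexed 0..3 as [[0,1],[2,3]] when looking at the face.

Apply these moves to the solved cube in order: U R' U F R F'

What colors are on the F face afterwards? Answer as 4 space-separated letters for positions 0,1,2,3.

Answer: Y G G W

Derivation:
After move 1 (U): U=WWWW F=RRGG R=BBRR B=OOBB L=GGOO
After move 2 (R'): R=BRBR U=WBWO F=RWGW D=YRYG B=YOYB
After move 3 (U): U=WWOB F=BRGW R=YOBR B=GGYB L=RWOO
After move 4 (F): F=GBWR U=WWOW R=OOBR D=BYYG L=RYOR
After move 5 (R): R=BORO U=WBOR F=GYWG D=BYYG B=WGWB
After move 6 (F'): F=YGGW U=WBBR R=YOBO D=YRYG L=RROO
Query: F face = YGGW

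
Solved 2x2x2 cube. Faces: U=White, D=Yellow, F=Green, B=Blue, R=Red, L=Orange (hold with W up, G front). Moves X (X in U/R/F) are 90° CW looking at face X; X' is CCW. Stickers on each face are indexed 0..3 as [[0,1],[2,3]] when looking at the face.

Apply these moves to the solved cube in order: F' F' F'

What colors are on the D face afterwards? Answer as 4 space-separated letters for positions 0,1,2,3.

Answer: R R Y Y

Derivation:
After move 1 (F'): F=GGGG U=WWRR R=YRYR D=OOYY L=OWOW
After move 2 (F'): F=GGGG U=WWYY R=OROR D=WWYY L=OROR
After move 3 (F'): F=GGGG U=WWOO R=WRWR D=RRYY L=OYOY
Query: D face = RRYY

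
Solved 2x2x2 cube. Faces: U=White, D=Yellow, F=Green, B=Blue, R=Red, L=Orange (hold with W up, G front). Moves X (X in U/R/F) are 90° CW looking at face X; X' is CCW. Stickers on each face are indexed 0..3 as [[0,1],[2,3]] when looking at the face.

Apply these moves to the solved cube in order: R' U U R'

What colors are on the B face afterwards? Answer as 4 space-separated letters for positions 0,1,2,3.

After move 1 (R'): R=RRRR U=WBWB F=GWGW D=YGYG B=YBYB
After move 2 (U): U=WWBB F=RRGW R=YBRR B=OOYB L=GWOO
After move 3 (U): U=BWBW F=YBGW R=OORR B=GWYB L=RROO
After move 4 (R'): R=OROR U=BYBG F=YWGW D=YBYW B=GWGB
Query: B face = GWGB

Answer: G W G B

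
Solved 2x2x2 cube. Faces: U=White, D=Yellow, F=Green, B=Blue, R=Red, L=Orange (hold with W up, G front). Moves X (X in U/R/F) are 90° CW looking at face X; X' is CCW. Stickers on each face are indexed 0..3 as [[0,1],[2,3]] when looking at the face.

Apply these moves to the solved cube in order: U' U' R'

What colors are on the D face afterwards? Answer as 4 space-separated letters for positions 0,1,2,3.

After move 1 (U'): U=WWWW F=OOGG R=GGRR B=RRBB L=BBOO
After move 2 (U'): U=WWWW F=BBGG R=OORR B=GGBB L=RROO
After move 3 (R'): R=OROR U=WBWG F=BWGW D=YBYG B=YGYB
Query: D face = YBYG

Answer: Y B Y G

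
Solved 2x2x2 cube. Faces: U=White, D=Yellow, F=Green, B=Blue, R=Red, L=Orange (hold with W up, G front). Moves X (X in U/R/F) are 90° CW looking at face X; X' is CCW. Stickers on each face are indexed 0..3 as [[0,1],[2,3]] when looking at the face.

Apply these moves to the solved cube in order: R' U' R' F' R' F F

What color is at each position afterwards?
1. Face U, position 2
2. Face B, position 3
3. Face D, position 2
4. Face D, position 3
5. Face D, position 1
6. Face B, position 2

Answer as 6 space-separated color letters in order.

Answer: W B Y G W O

Derivation:
After move 1 (R'): R=RRRR U=WBWB F=GWGW D=YGYG B=YBYB
After move 2 (U'): U=BBWW F=OOGW R=GWRR B=RRYB L=YBOO
After move 3 (R'): R=WRGR U=BYWR F=OBGW D=YOYW B=GRGB
After move 4 (F'): F=BWOG U=BYWG R=ORYR D=BOYW L=YROW
After move 5 (R'): R=RROY U=BGWG F=BYOG D=BWYG B=WROB
After move 6 (F): F=OBGY U=BGWR R=WRGY D=ORYG L=YBOW
After move 7 (F): F=GOYB U=BGWB R=WRRY D=GWYG L=YOOR
Query 1: U[2] = W
Query 2: B[3] = B
Query 3: D[2] = Y
Query 4: D[3] = G
Query 5: D[1] = W
Query 6: B[2] = O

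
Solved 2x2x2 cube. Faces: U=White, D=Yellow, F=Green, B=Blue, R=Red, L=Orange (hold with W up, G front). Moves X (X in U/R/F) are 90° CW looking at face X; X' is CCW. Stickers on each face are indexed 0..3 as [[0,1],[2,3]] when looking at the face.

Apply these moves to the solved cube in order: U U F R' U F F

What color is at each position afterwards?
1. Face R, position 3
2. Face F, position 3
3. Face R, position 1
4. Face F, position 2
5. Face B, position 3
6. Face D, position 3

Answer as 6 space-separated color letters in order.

After move 1 (U): U=WWWW F=RRGG R=BBRR B=OOBB L=GGOO
After move 2 (U): U=WWWW F=BBGG R=OORR B=GGBB L=RROO
After move 3 (F): F=GBGB U=WWOR R=WOWR D=ROYY L=RYOY
After move 4 (R'): R=ORWW U=WBOG F=GWGR D=RBYB B=YGOB
After move 5 (U): U=OWGB F=ORGR R=YGWW B=RYOB L=GWOY
After move 6 (F): F=GORR U=OWYW R=GGBW D=WYYB L=GROB
After move 7 (F): F=RGRO U=OWBR R=YGWW D=BGYB L=GWOY
Query 1: R[3] = W
Query 2: F[3] = O
Query 3: R[1] = G
Query 4: F[2] = R
Query 5: B[3] = B
Query 6: D[3] = B

Answer: W O G R B B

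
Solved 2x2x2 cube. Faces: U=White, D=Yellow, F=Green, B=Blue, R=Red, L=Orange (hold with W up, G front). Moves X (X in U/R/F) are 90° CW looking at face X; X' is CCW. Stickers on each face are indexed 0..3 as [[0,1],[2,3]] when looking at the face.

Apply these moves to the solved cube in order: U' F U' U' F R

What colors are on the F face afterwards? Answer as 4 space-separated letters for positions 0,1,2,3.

Answer: G B O Y

Derivation:
After move 1 (U'): U=WWWW F=OOGG R=GGRR B=RRBB L=BBOO
After move 2 (F): F=GOGO U=WWOB R=WGWR D=RGYY L=BYOY
After move 3 (U'): U=WBWO F=BYGO R=GOWR B=WGBB L=RROY
After move 4 (U'): U=BOWW F=RRGO R=BYWR B=GOBB L=WGOY
After move 5 (F): F=GROR U=BOYG R=WYWR D=WBYY L=WROG
After move 6 (R): R=WWRY U=BRYR F=GBOY D=WBYG B=GOOB
Query: F face = GBOY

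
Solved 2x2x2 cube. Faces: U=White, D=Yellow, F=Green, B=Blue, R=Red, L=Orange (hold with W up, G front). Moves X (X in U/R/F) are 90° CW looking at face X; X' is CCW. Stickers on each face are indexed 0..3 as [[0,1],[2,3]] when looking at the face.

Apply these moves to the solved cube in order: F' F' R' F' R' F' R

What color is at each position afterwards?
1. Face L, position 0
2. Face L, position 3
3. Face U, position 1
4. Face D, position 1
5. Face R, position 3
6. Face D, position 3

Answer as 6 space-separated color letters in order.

After move 1 (F'): F=GGGG U=WWRR R=YRYR D=OOYY L=OWOW
After move 2 (F'): F=GGGG U=WWYY R=OROR D=WWYY L=OROR
After move 3 (R'): R=RROO U=WBYB F=GWGY D=WGYG B=YBWB
After move 4 (F'): F=WYGG U=WBRO R=GRWO D=RRYG L=OBOY
After move 5 (R'): R=ROGW U=WWRY F=WBGO D=RYYG B=GBRB
After move 6 (F'): F=BOWG U=WWRG R=YORW D=BYYG L=OYOR
After move 7 (R): R=RYWO U=WORG F=BYWG D=BRYG B=GBWB
Query 1: L[0] = O
Query 2: L[3] = R
Query 3: U[1] = O
Query 4: D[1] = R
Query 5: R[3] = O
Query 6: D[3] = G

Answer: O R O R O G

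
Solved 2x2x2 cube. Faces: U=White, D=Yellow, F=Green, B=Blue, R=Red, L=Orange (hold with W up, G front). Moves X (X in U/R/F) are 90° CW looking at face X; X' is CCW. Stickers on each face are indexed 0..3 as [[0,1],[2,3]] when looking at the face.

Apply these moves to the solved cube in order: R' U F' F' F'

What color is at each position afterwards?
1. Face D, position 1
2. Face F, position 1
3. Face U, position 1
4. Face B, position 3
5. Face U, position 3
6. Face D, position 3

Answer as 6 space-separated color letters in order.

After move 1 (R'): R=RRRR U=WBWB F=GWGW D=YGYG B=YBYB
After move 2 (U): U=WWBB F=RRGW R=YBRR B=OOYB L=GWOO
After move 3 (F'): F=RWRG U=WWYR R=GBYR D=WOYG L=GBOB
After move 4 (F'): F=WGRR U=WWGY R=OBWR D=BBYG L=GROY
After move 5 (F'): F=GRWR U=WWOW R=BBBR D=RYYG L=GYOG
Query 1: D[1] = Y
Query 2: F[1] = R
Query 3: U[1] = W
Query 4: B[3] = B
Query 5: U[3] = W
Query 6: D[3] = G

Answer: Y R W B W G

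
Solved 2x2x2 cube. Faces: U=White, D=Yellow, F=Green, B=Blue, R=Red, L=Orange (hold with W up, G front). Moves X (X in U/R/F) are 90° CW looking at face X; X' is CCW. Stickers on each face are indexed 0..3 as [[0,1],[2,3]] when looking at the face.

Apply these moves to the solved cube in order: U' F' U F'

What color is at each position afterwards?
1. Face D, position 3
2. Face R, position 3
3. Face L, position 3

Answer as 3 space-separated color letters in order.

Answer: Y R R

Derivation:
After move 1 (U'): U=WWWW F=OOGG R=GGRR B=RRBB L=BBOO
After move 2 (F'): F=OGOG U=WWGR R=YGYR D=BOYY L=BWOW
After move 3 (U): U=GWRW F=YGOG R=RRYR B=BWBB L=OGOW
After move 4 (F'): F=GGYO U=GWRY R=ORBR D=GWYY L=OWOR
Query 1: D[3] = Y
Query 2: R[3] = R
Query 3: L[3] = R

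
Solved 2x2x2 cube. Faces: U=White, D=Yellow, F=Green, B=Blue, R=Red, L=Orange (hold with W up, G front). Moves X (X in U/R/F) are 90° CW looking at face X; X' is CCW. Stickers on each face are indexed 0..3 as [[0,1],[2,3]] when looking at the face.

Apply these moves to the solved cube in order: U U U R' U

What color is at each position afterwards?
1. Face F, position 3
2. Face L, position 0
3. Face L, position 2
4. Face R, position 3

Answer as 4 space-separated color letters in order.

After move 1 (U): U=WWWW F=RRGG R=BBRR B=OOBB L=GGOO
After move 2 (U): U=WWWW F=BBGG R=OORR B=GGBB L=RROO
After move 3 (U): U=WWWW F=OOGG R=GGRR B=RRBB L=BBOO
After move 4 (R'): R=GRGR U=WBWR F=OWGW D=YOYG B=YRYB
After move 5 (U): U=WWRB F=GRGW R=YRGR B=BBYB L=OWOO
Query 1: F[3] = W
Query 2: L[0] = O
Query 3: L[2] = O
Query 4: R[3] = R

Answer: W O O R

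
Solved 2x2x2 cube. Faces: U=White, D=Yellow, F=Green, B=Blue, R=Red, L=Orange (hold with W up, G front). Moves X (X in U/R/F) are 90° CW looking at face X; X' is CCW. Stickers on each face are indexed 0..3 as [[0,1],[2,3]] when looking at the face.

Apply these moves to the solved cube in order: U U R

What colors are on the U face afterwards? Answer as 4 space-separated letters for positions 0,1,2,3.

Answer: W B W G

Derivation:
After move 1 (U): U=WWWW F=RRGG R=BBRR B=OOBB L=GGOO
After move 2 (U): U=WWWW F=BBGG R=OORR B=GGBB L=RROO
After move 3 (R): R=RORO U=WBWG F=BYGY D=YBYG B=WGWB
Query: U face = WBWG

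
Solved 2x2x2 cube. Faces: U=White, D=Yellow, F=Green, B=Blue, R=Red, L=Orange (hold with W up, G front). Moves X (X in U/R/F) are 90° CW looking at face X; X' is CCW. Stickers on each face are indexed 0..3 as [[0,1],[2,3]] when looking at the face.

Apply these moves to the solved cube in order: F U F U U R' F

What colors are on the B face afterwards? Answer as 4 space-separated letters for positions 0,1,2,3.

After move 1 (F): F=GGGG U=WWOO R=WRWR D=RRYY L=OYOY
After move 2 (U): U=OWOW F=WRGG R=BBWR B=OYBB L=GGOY
After move 3 (F): F=GWGR U=OWYG R=OBWR D=WBYY L=GROR
After move 4 (U): U=YOGW F=OBGR R=OYWR B=GRBB L=GWOR
After move 5 (U): U=GYWO F=OYGR R=GRWR B=GWBB L=OBOR
After move 6 (R'): R=RRGW U=GBWG F=OYGO D=WYYR B=YWBB
After move 7 (F): F=GOOY U=GBRB R=WRGW D=GRYR L=OWOY
Query: B face = YWBB

Answer: Y W B B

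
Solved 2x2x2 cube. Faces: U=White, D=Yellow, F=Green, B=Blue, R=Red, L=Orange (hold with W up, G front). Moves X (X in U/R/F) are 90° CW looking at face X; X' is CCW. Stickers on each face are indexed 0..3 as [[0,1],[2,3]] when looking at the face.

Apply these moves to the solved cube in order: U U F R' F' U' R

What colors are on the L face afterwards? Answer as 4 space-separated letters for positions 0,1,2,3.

Answer: Y G O O

Derivation:
After move 1 (U): U=WWWW F=RRGG R=BBRR B=OOBB L=GGOO
After move 2 (U): U=WWWW F=BBGG R=OORR B=GGBB L=RROO
After move 3 (F): F=GBGB U=WWOR R=WOWR D=ROYY L=RYOY
After move 4 (R'): R=ORWW U=WBOG F=GWGR D=RBYB B=YGOB
After move 5 (F'): F=WRGG U=WBOW R=BRRW D=YYYB L=RGOO
After move 6 (U'): U=BWWO F=RGGG R=WRRW B=BROB L=YGOO
After move 7 (R): R=RWWR U=BGWG F=RYGB D=YOYB B=ORWB
Query: L face = YGOO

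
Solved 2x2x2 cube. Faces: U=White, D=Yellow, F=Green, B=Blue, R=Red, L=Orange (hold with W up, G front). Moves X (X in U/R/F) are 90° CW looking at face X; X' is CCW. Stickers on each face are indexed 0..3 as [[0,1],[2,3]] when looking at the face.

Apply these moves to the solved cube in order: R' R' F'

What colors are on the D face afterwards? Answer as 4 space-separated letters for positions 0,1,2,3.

Answer: O O Y W

Derivation:
After move 1 (R'): R=RRRR U=WBWB F=GWGW D=YGYG B=YBYB
After move 2 (R'): R=RRRR U=WYWY F=GBGB D=YWYW B=GBGB
After move 3 (F'): F=BBGG U=WYRR R=WRYR D=OOYW L=OYOW
Query: D face = OOYW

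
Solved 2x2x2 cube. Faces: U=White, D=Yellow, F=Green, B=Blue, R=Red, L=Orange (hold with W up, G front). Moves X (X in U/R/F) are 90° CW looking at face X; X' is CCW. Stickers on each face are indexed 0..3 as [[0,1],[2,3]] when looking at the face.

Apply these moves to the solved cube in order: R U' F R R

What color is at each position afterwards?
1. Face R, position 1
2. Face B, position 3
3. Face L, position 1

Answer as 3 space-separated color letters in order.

After move 1 (R): R=RRRR U=WGWG F=GYGY D=YBYB B=WBWB
After move 2 (U'): U=GGWW F=OOGY R=GYRR B=RRWB L=WBOO
After move 3 (F): F=GOYO U=GGOB R=WYWR D=RGYB L=WYOB
After move 4 (R): R=WWRY U=GOOO F=GGYB D=RWYR B=BRGB
After move 5 (R): R=RWYW U=GGOB F=GWYR D=RGYB B=OROB
Query 1: R[1] = W
Query 2: B[3] = B
Query 3: L[1] = Y

Answer: W B Y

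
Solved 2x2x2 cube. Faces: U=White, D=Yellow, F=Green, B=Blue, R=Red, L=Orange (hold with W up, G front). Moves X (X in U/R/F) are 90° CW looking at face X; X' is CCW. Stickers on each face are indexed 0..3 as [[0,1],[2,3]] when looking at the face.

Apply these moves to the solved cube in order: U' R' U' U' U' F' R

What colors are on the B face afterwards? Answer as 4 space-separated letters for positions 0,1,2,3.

Answer: G B W B

Derivation:
After move 1 (U'): U=WWWW F=OOGG R=GGRR B=RRBB L=BBOO
After move 2 (R'): R=GRGR U=WBWR F=OWGW D=YOYG B=YRYB
After move 3 (U'): U=BRWW F=BBGW R=OWGR B=GRYB L=YROO
After move 4 (U'): U=RWBW F=YRGW R=BBGR B=OWYB L=GROO
After move 5 (U'): U=WWRB F=GRGW R=YRGR B=BBYB L=OWOO
After move 6 (F'): F=RWGG U=WWYG R=ORYR D=WOYG L=OBOR
After move 7 (R): R=YORR U=WWYG F=ROGG D=WYYB B=GBWB
Query: B face = GBWB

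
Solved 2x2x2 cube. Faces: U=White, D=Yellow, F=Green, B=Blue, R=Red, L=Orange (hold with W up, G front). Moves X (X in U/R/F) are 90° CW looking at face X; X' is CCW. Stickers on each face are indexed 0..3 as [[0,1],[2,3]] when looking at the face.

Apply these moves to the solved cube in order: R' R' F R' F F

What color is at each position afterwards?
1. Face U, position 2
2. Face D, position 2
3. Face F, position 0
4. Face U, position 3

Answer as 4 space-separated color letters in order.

After move 1 (R'): R=RRRR U=WBWB F=GWGW D=YGYG B=YBYB
After move 2 (R'): R=RRRR U=WYWY F=GBGB D=YWYW B=GBGB
After move 3 (F): F=GGBB U=WYOO R=WRYR D=RRYW L=OYOW
After move 4 (R'): R=RRWY U=WGOG F=GYBO D=RGYB B=WBRB
After move 5 (F): F=BGOY U=WGWY R=ORGY D=WRYB L=OROG
After move 6 (F): F=OBYG U=WGGR R=WRYY D=GOYB L=OWOR
Query 1: U[2] = G
Query 2: D[2] = Y
Query 3: F[0] = O
Query 4: U[3] = R

Answer: G Y O R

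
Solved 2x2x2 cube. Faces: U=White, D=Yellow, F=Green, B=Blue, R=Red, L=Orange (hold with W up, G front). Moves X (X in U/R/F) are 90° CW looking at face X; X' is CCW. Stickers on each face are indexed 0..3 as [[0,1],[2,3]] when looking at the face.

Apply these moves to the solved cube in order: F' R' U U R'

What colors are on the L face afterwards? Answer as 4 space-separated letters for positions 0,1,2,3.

After move 1 (F'): F=GGGG U=WWRR R=YRYR D=OOYY L=OWOW
After move 2 (R'): R=RRYY U=WBRB F=GWGR D=OGYG B=YBOB
After move 3 (U): U=RWBB F=RRGR R=YBYY B=OWOB L=GWOW
After move 4 (U): U=BRBW F=YBGR R=OWYY B=GWOB L=RROW
After move 5 (R'): R=WYOY U=BOBG F=YRGW D=OBYR B=GWGB
Query: L face = RROW

Answer: R R O W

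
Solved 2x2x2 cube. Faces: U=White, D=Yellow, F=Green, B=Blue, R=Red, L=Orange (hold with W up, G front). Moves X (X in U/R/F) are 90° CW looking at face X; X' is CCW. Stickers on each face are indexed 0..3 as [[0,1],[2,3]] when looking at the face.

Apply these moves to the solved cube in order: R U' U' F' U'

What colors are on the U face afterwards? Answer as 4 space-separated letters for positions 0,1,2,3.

After move 1 (R): R=RRRR U=WGWG F=GYGY D=YBYB B=WBWB
After move 2 (U'): U=GGWW F=OOGY R=GYRR B=RRWB L=WBOO
After move 3 (U'): U=GWGW F=WBGY R=OORR B=GYWB L=RROO
After move 4 (F'): F=BYWG U=GWOR R=BOYR D=ROYB L=RWOG
After move 5 (U'): U=WRGO F=RWWG R=BYYR B=BOWB L=GYOG
Query: U face = WRGO

Answer: W R G O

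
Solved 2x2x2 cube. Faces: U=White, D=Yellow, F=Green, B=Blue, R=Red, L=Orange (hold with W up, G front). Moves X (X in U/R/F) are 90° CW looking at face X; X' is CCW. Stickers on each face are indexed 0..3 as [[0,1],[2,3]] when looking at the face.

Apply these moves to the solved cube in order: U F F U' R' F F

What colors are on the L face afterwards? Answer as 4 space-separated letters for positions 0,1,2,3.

After move 1 (U): U=WWWW F=RRGG R=BBRR B=OOBB L=GGOO
After move 2 (F): F=GRGR U=WWOG R=WBWR D=RBYY L=GYOY
After move 3 (F): F=GGRR U=WWYY R=OBGR D=WWYY L=GROB
After move 4 (U'): U=WYWY F=GRRR R=GGGR B=OBBB L=OOOB
After move 5 (R'): R=GRGG U=WBWO F=GYRY D=WRYR B=YBWB
After move 6 (F): F=RGYY U=WBBO R=WROG D=GGYR L=OWOR
After move 7 (F): F=YRYG U=WBRW R=BROG D=OWYR L=OGOG
Query: L face = OGOG

Answer: O G O G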